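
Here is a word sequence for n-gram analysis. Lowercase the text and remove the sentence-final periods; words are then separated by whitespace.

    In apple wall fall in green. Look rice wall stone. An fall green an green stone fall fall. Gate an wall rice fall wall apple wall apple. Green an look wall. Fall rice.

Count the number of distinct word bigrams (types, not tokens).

28

33 tokens → 32 bigram windows in total.
Repeated bigrams (each contributes count−1 duplicates):
  apple wall: 2
  green an: 2
  wall apple: 2
  wall fall: 2
4 duplicate windows → 32 − 4 = 28 distinct.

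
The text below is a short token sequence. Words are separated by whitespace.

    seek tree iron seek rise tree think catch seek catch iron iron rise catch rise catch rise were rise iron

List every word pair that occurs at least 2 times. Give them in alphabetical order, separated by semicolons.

catch rise; rise catch

Bigram counts meeting the condition (at least 2 times):
  catch rise: 2
  rise catch: 2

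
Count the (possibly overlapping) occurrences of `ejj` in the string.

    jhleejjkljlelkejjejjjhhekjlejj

Sliding a length-3 window over the 30 characters (28 positions):
  position 5–7: ejj
  position 15–17: ejj
  position 18–20: ejj
  position 28–30: ejj

4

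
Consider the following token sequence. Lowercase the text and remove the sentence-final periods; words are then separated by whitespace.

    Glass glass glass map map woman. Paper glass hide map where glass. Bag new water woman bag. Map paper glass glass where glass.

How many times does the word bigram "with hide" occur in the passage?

Scanning the 22 overlapping bigram windows for "with hide":
  (none found)

0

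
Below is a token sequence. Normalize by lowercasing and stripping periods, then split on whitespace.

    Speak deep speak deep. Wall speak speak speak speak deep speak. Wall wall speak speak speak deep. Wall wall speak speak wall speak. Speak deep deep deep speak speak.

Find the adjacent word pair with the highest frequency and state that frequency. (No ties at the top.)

Bigram frequencies (highest first):
  speak speak: 8
  speak deep: 5
  wall speak: 4
  deep speak: 3
  deep wall: 2
  speak wall: 2
  … (2 more, each ≤ 2)

"speak speak", 8 times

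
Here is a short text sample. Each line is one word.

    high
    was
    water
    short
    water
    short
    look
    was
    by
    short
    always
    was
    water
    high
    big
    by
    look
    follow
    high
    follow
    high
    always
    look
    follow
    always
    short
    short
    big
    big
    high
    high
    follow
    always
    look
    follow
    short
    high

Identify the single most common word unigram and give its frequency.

Unigram frequencies (highest first):
  high: 7
  short: 6
  follow: 5
  look: 4
  always: 4
  was: 3
  … (3 more, each ≤ 3)

"high", 7 times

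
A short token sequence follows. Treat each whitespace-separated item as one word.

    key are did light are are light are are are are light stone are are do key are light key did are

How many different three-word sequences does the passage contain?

17

22 tokens → 20 trigram windows in total.
Repeated trigrams (each contributes count−1 duplicates):
  are are are: 2
  are are light: 2
  light are are: 2
3 duplicate windows → 20 − 3 = 17 distinct.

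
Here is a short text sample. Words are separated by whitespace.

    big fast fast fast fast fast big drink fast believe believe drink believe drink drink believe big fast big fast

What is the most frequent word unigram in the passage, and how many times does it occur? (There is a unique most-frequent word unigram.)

Unigram frequencies (highest first):
  fast: 8
  big: 4
  drink: 4
  believe: 4

"fast", 8 times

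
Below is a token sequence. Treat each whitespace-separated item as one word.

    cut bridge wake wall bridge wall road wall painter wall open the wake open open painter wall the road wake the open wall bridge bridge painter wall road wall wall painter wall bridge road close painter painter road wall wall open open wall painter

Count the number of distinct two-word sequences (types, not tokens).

44 tokens → 43 bigram windows in total.
Repeated bigrams (each contributes count−1 duplicates):
  painter wall: 4
  road wall: 3
  wall bridge: 3
  wall painter: 3
  open open: 2
  open wall: 2
  wall open: 2
  wall road: 2
  … (1 more repeated)
14 duplicate windows → 43 − 14 = 29 distinct.

29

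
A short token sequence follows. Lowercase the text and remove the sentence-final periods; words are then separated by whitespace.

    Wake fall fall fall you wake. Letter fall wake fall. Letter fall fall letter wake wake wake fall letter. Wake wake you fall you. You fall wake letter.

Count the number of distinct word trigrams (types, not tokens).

28 tokens → 26 trigram windows in total.
Repeated trigrams (each contributes count−1 duplicates):
  fall letter wake: 2
  letter wake wake: 2
  wake fall letter: 2
3 duplicate windows → 26 − 3 = 23 distinct.

23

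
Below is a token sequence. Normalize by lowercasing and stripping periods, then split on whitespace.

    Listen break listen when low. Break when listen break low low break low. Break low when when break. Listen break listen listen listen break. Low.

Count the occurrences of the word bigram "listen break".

Scanning the 24 overlapping bigram windows for "listen break":
  position 1–2: listen break
  position 8–9: listen break
  position 19–20: listen break
  position 23–24: listen break

4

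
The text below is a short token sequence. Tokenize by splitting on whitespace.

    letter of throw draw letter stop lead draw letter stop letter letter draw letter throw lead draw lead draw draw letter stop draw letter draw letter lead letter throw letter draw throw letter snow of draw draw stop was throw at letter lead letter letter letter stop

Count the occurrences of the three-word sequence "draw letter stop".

3

Scanning the 45 overlapping trigram windows for "draw letter stop":
  position 4–6: draw letter stop
  position 8–10: draw letter stop
  position 20–22: draw letter stop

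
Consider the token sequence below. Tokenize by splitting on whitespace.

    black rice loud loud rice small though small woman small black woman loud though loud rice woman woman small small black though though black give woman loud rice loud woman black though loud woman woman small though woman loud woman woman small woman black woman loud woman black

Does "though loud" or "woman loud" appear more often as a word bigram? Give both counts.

"though loud": 2 occurrences
"woman loud": 4 occurrences

"woman loud" (4 vs 2)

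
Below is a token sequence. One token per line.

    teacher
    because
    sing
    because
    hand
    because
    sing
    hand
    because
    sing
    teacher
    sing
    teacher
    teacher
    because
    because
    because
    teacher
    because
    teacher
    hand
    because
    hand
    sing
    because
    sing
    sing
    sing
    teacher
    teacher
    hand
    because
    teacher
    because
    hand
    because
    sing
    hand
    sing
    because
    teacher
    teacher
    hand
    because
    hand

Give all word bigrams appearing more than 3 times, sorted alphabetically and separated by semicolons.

Bigram counts meeting the condition (more than 3 times):
  because hand: 4
  because sing: 5
  because teacher: 4
  hand because: 6
  teacher because: 4

because hand; because sing; because teacher; hand because; teacher because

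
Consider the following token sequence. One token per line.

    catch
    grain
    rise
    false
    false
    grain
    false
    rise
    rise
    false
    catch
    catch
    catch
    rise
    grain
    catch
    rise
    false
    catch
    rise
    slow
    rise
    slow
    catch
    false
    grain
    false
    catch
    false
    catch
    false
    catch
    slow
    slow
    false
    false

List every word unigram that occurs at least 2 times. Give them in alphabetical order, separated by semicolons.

catch; false; grain; rise; slow

Unigram counts meeting the condition (at least 2 times):
  catch: 10
  false: 11
  grain: 4
  rise: 7
  slow: 4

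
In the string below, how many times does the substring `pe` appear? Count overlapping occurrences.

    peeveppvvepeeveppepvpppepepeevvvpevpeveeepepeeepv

10

Sliding a length-2 window over the 49 characters (48 positions):
  position 1–2: pe
  position 11–12: pe
  position 17–18: pe
  position 23–24: pe
  position 25–26: pe
  position 27–28: pe
  position 33–34: pe
  position 36–37: pe
  position 42–43: pe
  position 44–45: pe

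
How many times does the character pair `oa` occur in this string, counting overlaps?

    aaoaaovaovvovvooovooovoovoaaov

Sliding a length-2 window over the 30 characters (29 positions):
  position 3–4: oa
  position 26–27: oa

2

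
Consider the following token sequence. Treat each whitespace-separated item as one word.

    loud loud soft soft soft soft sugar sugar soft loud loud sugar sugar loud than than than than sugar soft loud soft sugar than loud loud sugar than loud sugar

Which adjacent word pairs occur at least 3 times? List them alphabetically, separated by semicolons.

loud loud; loud sugar; soft soft; than than

Bigram counts meeting the condition (at least 3 times):
  loud loud: 3
  loud sugar: 3
  soft soft: 3
  than than: 3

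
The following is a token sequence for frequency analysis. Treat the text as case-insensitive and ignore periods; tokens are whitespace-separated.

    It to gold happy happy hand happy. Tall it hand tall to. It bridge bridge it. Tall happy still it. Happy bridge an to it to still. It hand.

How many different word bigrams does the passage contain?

29 tokens → 28 bigram windows in total.
Repeated bigrams (each contributes count−1 duplicates):
  it hand: 2
  it to: 2
  still it: 2
  to it: 2
4 duplicate windows → 28 − 4 = 24 distinct.

24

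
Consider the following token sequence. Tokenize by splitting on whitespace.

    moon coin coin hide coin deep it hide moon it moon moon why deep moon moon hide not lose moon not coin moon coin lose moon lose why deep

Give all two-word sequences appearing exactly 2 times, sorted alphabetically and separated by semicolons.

Bigram counts meeting the condition (exactly 2 times):
  lose moon: 2
  moon coin: 2
  moon moon: 2
  why deep: 2

lose moon; moon coin; moon moon; why deep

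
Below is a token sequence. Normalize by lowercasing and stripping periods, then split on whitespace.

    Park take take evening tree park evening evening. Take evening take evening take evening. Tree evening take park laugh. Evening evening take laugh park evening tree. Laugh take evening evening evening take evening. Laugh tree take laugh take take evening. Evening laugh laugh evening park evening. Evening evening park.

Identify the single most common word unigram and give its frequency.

"evening", 20 times

Unigram frequencies (highest first):
  evening: 20
  take: 12
  laugh: 7
  park: 6
  tree: 4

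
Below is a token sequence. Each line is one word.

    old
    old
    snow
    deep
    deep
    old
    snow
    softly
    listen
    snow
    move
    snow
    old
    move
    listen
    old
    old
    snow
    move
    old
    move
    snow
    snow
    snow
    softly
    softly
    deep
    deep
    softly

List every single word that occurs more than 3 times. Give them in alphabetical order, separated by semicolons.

Unigram counts meeting the condition (more than 3 times):
  deep: 4
  move: 4
  old: 7
  snow: 8
  softly: 4

deep; move; old; snow; softly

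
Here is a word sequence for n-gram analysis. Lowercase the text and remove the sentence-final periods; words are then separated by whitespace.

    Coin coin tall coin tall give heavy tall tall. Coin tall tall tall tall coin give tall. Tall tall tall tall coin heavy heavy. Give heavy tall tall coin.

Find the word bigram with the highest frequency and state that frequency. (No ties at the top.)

Bigram frequencies (highest first):
  tall tall: 9
  tall coin: 5
  coin tall: 3
  give heavy: 2
  heavy tall: 2
  coin coin: 1
  … (6 more, each ≤ 1)

"tall tall", 9 times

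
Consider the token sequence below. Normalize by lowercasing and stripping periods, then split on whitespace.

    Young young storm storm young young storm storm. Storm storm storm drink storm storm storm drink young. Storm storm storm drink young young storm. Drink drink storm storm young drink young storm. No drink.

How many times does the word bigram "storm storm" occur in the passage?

10

Scanning the 33 overlapping bigram windows for "storm storm":
  position 3–4: storm storm
  position 7–8: storm storm
  position 8–9: storm storm
  position 9–10: storm storm
  position 10–11: storm storm
  position 13–14: storm storm
  position 14–15: storm storm
  position 18–19: storm storm
  position 19–20: storm storm
  position 27–28: storm storm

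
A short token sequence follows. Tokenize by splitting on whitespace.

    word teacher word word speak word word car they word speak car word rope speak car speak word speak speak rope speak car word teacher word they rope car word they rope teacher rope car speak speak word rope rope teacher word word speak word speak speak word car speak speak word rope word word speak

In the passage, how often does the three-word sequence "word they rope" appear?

2

Scanning the 54 overlapping trigram windows for "word they rope":
  position 26–28: word they rope
  position 30–32: word they rope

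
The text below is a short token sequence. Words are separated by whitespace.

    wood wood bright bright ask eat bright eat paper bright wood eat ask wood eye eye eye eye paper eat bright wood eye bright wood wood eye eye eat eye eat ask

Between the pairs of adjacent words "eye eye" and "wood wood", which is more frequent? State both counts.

"eye eye" (4 vs 2)

"eye eye": 4 occurrences
"wood wood": 2 occurrences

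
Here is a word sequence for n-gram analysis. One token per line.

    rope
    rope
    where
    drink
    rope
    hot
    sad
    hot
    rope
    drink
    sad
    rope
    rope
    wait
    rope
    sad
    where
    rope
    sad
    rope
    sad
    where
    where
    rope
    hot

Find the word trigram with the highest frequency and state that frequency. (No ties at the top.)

"rope sad where", 2 times

Trigram frequencies (highest first):
  rope sad where: 2
  rope rope where: 1
  rope where drink: 1
  where drink rope: 1
  drink rope hot: 1
  rope hot sad: 1
  … (16 more, each ≤ 1)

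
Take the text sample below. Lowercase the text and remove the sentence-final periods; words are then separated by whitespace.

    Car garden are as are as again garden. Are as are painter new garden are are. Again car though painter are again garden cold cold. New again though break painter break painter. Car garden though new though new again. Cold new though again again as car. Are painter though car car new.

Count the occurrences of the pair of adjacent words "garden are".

Scanning the 51 overlapping bigram windows for "garden are":
  position 2–3: garden are
  position 8–9: garden are
  position 14–15: garden are

3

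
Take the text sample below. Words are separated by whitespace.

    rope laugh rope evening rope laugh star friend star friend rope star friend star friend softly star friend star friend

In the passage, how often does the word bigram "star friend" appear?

Scanning the 19 overlapping bigram windows for "star friend":
  position 7–8: star friend
  position 9–10: star friend
  position 12–13: star friend
  position 14–15: star friend
  position 17–18: star friend
  position 19–20: star friend

6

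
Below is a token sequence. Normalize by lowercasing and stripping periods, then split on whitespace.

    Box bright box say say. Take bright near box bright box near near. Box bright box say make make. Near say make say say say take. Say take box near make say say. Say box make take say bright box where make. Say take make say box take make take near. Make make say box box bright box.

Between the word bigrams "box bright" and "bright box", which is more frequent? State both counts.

"box bright": 4 occurrences
"bright box": 5 occurrences

"bright box" (5 vs 4)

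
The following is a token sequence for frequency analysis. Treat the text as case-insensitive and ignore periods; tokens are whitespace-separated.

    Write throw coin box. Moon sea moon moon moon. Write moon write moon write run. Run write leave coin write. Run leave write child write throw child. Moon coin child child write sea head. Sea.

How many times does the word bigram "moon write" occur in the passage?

3

Scanning the 34 overlapping bigram windows for "moon write":
  position 9–10: moon write
  position 11–12: moon write
  position 13–14: moon write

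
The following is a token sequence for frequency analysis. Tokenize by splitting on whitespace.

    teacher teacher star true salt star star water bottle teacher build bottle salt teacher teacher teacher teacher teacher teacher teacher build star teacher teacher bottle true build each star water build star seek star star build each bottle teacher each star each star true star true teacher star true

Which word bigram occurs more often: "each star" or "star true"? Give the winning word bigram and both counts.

"star true" (4 vs 3)

"each star": 3 occurrences
"star true": 4 occurrences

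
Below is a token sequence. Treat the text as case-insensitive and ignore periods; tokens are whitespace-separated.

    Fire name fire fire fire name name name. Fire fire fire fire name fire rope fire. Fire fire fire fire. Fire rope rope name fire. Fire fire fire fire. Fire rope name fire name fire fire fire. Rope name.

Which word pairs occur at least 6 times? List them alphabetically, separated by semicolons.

fire fire; name fire

Bigram counts meeting the condition (at least 6 times):
  fire fire: 17
  name fire: 6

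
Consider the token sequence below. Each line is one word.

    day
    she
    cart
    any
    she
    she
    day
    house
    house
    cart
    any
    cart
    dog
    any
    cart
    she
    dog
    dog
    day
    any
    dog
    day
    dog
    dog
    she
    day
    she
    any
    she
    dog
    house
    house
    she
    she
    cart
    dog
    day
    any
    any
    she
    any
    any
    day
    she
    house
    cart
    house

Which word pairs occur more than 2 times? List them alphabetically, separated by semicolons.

any she; day she; dog day

Bigram counts meeting the condition (more than 2 times):
  any she: 3
  day she: 3
  dog day: 3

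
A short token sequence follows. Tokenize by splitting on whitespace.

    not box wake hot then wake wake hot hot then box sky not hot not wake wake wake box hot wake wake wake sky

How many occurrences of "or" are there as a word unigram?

0

Scanning the 24 tokens for "or":
  (none found)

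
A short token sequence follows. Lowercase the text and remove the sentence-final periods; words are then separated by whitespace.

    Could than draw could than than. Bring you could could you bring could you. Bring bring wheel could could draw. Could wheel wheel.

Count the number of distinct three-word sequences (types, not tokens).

23 tokens → 21 trigram windows in total.
Repeated trigrams (each contributes count−1 duplicates):
  could you bring: 2
1 duplicate windows → 21 − 1 = 20 distinct.

20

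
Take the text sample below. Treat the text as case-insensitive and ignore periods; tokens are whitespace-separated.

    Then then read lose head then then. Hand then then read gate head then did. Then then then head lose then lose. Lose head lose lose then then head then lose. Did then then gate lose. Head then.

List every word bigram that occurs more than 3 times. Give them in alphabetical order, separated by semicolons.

Bigram counts meeting the condition (more than 3 times):
  head then: 4
  then then: 7

head then; then then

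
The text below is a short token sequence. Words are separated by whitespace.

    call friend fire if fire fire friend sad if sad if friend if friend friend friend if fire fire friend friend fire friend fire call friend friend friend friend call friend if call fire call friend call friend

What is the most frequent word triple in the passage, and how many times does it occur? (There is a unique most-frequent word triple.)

Trigram frequencies (highest first):
  friend friend friend: 3
  if fire fire: 2
  fire fire friend: 2
  fire call friend: 2
  friend call friend: 2
  call friend fire: 1
  … (24 more, each ≤ 1)

"friend friend friend", 3 times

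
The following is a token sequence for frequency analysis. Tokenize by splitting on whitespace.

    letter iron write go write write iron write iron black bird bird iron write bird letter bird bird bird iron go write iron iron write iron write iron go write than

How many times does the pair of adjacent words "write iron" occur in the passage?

5

Scanning the 30 overlapping bigram windows for "write iron":
  position 6–7: write iron
  position 8–9: write iron
  position 22–23: write iron
  position 25–26: write iron
  position 27–28: write iron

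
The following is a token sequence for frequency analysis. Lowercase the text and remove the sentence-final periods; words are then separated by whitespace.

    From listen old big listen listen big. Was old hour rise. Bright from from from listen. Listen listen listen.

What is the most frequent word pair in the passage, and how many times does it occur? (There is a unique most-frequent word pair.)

Bigram frequencies (highest first):
  listen listen: 4
  from listen: 2
  from from: 2
  listen old: 1
  old big: 1
  big listen: 1
  … (7 more, each ≤ 1)

"listen listen", 4 times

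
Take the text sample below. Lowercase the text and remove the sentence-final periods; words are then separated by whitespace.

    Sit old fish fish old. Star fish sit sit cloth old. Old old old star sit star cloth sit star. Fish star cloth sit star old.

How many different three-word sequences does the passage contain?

21

26 tokens → 24 trigram windows in total.
Repeated trigrams (each contributes count−1 duplicates):
  cloth sit star: 2
  old old old: 2
  star cloth sit: 2
3 duplicate windows → 24 − 3 = 21 distinct.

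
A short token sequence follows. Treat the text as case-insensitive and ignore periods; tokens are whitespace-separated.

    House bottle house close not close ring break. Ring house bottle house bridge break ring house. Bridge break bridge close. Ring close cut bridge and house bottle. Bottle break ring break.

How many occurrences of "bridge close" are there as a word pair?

Scanning the 30 overlapping bigram windows for "bridge close":
  position 19–20: bridge close

1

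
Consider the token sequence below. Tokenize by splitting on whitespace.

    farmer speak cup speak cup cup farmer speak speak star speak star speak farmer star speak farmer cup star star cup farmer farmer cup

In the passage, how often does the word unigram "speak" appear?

7

Scanning the 24 tokens for "speak":
  position 2: speak
  position 4: speak
  position 8: speak
  position 9: speak
  position 11: speak
  position 13: speak
  position 16: speak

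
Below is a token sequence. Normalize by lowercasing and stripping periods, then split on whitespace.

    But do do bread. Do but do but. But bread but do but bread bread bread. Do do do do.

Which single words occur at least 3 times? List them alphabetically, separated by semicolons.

bread; but; do

Unigram counts meeting the condition (at least 3 times):
  bread: 5
  but: 6
  do: 9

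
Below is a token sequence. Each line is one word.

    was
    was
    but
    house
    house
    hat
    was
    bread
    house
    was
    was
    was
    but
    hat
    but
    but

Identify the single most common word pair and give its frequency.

Bigram frequencies (highest first):
  was was: 3
  was but: 2
  but house: 1
  house house: 1
  house hat: 1
  hat was: 1
  … (6 more, each ≤ 1)

"was was", 3 times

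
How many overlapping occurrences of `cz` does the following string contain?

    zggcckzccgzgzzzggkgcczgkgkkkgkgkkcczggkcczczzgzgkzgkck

4

Sliding a length-2 window over the 54 characters (53 positions):
  position 21–22: cz
  position 35–36: cz
  position 41–42: cz
  position 43–44: cz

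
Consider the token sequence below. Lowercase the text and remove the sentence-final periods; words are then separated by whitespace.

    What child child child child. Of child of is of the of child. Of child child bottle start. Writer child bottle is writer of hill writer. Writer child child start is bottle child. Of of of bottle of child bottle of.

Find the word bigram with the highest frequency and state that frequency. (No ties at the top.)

"child child", 5 times

Bigram frequencies (highest first):
  child child: 5
  child of: 4
  of child: 4
  child bottle: 3
  writer child: 2
  of of: 2
  … (19 more, each ≤ 2)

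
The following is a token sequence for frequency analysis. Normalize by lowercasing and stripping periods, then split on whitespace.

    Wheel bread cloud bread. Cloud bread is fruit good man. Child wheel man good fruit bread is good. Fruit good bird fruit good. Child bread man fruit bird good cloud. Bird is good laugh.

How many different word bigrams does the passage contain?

34 tokens → 33 bigram windows in total.
Repeated bigrams (each contributes count−1 duplicates):
  fruit good: 3
  bread cloud: 2
  bread is: 2
  cloud bread: 2
  good fruit: 2
  is good: 2
7 duplicate windows → 33 − 7 = 26 distinct.

26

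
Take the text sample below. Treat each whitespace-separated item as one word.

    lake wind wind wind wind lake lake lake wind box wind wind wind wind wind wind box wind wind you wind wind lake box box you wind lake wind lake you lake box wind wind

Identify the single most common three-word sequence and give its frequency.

"wind wind wind", 6 times

Trigram frequencies (highest first):
  wind wind wind: 6
  box wind wind: 3
  wind wind lake: 2
  wind box wind: 2
  lake wind wind: 1
  wind lake lake: 1
  … (18 more, each ≤ 1)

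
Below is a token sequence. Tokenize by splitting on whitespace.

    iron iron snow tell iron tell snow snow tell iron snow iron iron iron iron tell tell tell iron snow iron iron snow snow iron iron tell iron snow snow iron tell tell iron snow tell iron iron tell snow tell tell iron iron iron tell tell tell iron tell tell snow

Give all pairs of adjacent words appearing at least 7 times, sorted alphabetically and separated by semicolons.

iron iron; iron tell; tell iron; tell tell

Bigram counts meeting the condition (at least 7 times):
  iron iron: 9
  iron tell: 7
  tell iron: 8
  tell tell: 7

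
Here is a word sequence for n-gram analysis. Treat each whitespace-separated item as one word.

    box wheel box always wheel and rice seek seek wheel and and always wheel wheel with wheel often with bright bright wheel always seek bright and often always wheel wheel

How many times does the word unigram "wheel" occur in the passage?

Scanning the 30 tokens for "wheel":
  position 2: wheel
  position 5: wheel
  position 10: wheel
  position 14: wheel
  position 15: wheel
  position 17: wheel
  position 22: wheel
  position 29: wheel
  position 30: wheel

9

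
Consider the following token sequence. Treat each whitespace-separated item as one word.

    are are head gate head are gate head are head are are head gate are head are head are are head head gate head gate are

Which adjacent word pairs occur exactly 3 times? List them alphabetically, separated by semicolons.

are are; gate head

Bigram counts meeting the condition (exactly 3 times):
  are are: 3
  gate head: 3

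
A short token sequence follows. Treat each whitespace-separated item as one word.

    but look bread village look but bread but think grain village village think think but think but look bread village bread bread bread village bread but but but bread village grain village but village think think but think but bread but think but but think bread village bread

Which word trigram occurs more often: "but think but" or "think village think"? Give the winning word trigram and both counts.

"but think but" (3 vs 0)

"but think but": 3 occurrences
"think village think": 0 occurrences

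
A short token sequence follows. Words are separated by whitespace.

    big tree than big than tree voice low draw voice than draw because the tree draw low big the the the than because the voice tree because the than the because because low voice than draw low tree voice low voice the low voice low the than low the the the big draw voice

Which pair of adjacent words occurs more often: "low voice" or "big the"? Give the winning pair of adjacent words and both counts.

"low voice" (3 vs 1)

"low voice": 3 occurrences
"big the": 1 occurrence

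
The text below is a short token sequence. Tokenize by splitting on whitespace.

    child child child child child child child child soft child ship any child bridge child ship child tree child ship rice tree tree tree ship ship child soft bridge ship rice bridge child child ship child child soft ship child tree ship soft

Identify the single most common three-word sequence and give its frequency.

"child child child", 6 times

Trigram frequencies (highest first):
  child child child: 6
  child child soft: 2
  child ship child: 2
  ship child tree: 2
  child soft child: 1
  soft child ship: 1
  … (27 more, each ≤ 1)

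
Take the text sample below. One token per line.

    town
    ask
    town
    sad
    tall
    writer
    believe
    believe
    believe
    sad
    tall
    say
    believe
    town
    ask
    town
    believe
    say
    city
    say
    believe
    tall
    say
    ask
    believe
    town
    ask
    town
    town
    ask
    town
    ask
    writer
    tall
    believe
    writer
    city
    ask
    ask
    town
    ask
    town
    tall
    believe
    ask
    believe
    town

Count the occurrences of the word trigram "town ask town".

Scanning the 45 overlapping trigram windows for "town ask town":
  position 1–3: town ask town
  position 14–16: town ask town
  position 26–28: town ask town
  position 29–31: town ask town
  position 40–42: town ask town

5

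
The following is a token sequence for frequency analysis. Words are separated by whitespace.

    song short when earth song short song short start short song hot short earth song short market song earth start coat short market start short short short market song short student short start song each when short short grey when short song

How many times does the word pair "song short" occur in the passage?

Scanning the 41 overlapping bigram windows for "song short":
  position 1–2: song short
  position 5–6: song short
  position 7–8: song short
  position 15–16: song short
  position 29–30: song short

5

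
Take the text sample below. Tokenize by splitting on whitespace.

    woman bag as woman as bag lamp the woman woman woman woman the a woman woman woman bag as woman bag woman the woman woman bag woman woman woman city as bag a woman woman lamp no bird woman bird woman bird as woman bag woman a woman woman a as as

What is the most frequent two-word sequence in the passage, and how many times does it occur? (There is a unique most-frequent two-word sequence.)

Bigram frequencies (highest first):
  woman woman: 10
  woman bag: 5
  as woman: 3
  a woman: 3
  bag woman: 3
  bag as: 2
  … (19 more, each ≤ 2)

"woman woman", 10 times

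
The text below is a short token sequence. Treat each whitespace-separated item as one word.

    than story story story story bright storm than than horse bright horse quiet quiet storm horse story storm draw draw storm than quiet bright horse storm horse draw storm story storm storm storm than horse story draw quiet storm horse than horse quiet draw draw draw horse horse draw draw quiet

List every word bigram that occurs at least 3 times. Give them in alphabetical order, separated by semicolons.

Bigram counts meeting the condition (at least 3 times):
  draw draw: 4
  storm horse: 3
  storm than: 3
  story story: 3
  than horse: 3

draw draw; storm horse; storm than; story story; than horse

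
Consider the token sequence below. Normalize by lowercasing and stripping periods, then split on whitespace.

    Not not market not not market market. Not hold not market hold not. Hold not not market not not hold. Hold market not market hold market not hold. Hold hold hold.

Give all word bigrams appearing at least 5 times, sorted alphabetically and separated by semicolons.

Bigram counts meeting the condition (at least 5 times):
  market not: 5
  not market: 5

market not; not market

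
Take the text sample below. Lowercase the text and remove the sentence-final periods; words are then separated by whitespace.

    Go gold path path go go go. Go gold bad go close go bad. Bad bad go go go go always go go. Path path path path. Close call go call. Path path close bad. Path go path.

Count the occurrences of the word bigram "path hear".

Scanning the 37 overlapping bigram windows for "path hear":
  (none found)

0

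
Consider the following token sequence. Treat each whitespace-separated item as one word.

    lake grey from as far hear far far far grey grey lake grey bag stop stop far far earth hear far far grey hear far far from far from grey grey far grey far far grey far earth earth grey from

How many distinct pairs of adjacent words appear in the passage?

23

41 tokens → 40 bigram windows in total.
Repeated bigrams (each contributes count−1 duplicates):
  far far: 6
  far grey: 4
  grey far: 3
  hear far: 3
  far earth: 2
  far from: 2
  grey from: 2
  grey grey: 2
  … (1 more repeated)
17 duplicate windows → 40 − 17 = 23 distinct.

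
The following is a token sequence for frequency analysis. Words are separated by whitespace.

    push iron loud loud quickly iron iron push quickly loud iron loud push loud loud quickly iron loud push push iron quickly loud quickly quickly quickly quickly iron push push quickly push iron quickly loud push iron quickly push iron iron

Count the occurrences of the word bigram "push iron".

Scanning the 40 overlapping bigram windows for "push iron":
  position 1–2: push iron
  position 20–21: push iron
  position 32–33: push iron
  position 36–37: push iron
  position 39–40: push iron

5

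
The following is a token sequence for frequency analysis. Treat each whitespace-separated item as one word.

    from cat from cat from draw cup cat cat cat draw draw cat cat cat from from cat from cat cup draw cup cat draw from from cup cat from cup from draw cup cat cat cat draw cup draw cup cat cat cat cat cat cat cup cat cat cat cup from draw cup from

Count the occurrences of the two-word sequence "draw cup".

6

Scanning the 55 overlapping bigram windows for "draw cup":
  position 6–7: draw cup
  position 22–23: draw cup
  position 33–34: draw cup
  position 38–39: draw cup
  position 40–41: draw cup
  position 54–55: draw cup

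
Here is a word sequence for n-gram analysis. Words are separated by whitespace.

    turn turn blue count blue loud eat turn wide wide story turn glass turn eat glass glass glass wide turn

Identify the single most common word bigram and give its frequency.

Bigram frequencies (highest first):
  glass glass: 2
  turn turn: 1
  turn blue: 1
  blue count: 1
  count blue: 1
  blue loud: 1
  … (12 more, each ≤ 1)

"glass glass", 2 times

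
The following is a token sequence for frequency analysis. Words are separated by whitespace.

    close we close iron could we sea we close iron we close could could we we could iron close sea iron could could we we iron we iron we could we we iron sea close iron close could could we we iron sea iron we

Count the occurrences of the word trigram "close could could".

Scanning the 43 overlapping trigram windows for "close could could":
  position 12–14: close could could
  position 37–39: close could could

2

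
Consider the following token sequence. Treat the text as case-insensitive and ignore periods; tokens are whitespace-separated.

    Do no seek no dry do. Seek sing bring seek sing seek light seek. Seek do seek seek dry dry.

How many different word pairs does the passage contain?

20 tokens → 19 bigram windows in total.
Repeated bigrams (each contributes count−1 duplicates):
  do seek: 2
  seek seek: 2
  seek sing: 2
3 duplicate windows → 19 − 3 = 16 distinct.

16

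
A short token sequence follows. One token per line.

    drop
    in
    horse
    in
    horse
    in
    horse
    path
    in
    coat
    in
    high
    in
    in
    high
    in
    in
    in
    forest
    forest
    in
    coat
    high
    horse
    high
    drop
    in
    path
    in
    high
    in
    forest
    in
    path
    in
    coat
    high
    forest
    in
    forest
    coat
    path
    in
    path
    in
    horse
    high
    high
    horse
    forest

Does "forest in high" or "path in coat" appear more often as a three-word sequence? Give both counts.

"forest in high": 0 occurrences
"path in coat": 2 occurrences

"path in coat" (2 vs 0)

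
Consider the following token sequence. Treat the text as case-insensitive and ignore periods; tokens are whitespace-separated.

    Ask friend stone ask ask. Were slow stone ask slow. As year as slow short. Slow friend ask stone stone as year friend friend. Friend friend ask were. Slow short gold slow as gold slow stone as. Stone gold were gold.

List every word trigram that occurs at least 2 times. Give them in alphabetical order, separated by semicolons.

Trigram counts meeting the condition (at least 2 times):
  ask were slow: 2
  friend friend friend: 2

ask were slow; friend friend friend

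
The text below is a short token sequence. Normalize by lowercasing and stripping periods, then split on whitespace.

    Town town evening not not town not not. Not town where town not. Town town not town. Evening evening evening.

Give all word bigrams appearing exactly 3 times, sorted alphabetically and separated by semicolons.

Bigram counts meeting the condition (exactly 3 times):
  not not: 3
  town not: 3

not not; town not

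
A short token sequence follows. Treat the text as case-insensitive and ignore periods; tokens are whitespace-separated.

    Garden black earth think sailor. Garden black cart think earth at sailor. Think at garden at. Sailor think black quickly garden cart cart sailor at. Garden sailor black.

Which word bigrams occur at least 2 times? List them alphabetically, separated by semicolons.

at garden; at sailor; garden black; sailor think

Bigram counts meeting the condition (at least 2 times):
  at garden: 2
  at sailor: 2
  garden black: 2
  sailor think: 2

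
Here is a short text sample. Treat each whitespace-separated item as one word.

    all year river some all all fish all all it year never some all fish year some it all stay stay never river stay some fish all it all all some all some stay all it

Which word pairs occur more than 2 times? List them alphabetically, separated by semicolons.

Bigram counts meeting the condition (more than 2 times):
  all all: 3
  all it: 3
  some all: 3

all all; all it; some all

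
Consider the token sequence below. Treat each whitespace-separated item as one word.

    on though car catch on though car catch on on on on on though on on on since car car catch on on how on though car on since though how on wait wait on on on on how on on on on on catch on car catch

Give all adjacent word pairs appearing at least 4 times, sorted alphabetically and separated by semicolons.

Bigram counts meeting the condition (at least 4 times):
  car catch: 4
  catch on: 4
  on on: 14
  on though: 4

car catch; catch on; on on; on though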